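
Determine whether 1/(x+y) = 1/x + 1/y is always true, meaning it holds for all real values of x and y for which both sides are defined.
No, this is NOT an identity.

Claim: 1/(x+y) = 1/x + 1/y.
Test a specific point where both sides are defined: x = -1, y = 5.
LHS = 1/(x+y) ≈ 0.2500
RHS = 1/x + 1/y ≈ -0.8000
Since 0.2500 ≠ -0.8000, the equation fails at this point, so it cannot hold for all real values of x and y for which both sides are defined.
1/x + 1/y = (x+y)/(xy), which is not 1/(x+y).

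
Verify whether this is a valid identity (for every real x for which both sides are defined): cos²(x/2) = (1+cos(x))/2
Yes, this is an identity.

Claim: cos²(x/2) = (1+cos(x))/2.
Reasoning: Use cos(2θ) = 2cos²θ - 1 with θ = x/2: cos(x) = 2cos²(x/2) - 1. Solving for cos²(x/2) gives (1 + cos(x))/2.
So the two sides agree for every real x for which both sides are defined.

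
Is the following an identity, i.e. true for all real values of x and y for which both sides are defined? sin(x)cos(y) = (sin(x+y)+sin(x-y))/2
Claim: sin(x)cos(y) = (sin(x+y)+sin(x-y))/2.
Reasoning: sin(x+y) = sin(x)cos(y) + cos(x)sin(y) and sin(x-y) = sin(x)cos(y) - cos(x)sin(y). Adding, sin(x+y) + sin(x-y) = 2sin(x)cos(y); divide by 2.
So the two sides agree for all real values of x and y for which both sides are defined.

Conclusion: Yes, this is an identity.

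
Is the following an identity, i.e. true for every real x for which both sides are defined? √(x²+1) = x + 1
No, this is NOT an identity.

Claim: √(x²+1) = x + 1.
Test a specific point where both sides are defined: x = 4.
LHS = √(x²+1) ≈ 4.1231
RHS = x + 1 ≈ 5.0000
Since 4.1231 ≠ 5.0000, the equation fails at this point, so it cannot hold for every real x for which both sides are defined.
(x+1)² = x² + 2x + 1 ≠ x² + 1 unless x = 0.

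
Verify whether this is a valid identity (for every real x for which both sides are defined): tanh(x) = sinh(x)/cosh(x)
Yes, this is an identity.

Claim: tanh(x) = sinh(x)/cosh(x).
Reasoning: tanh(x) is defined as sinh(x)/cosh(x) = (e^x - e^-x)/(e^x + e^-x); cosh(x) ≥ 1 is never zero, so this holds for every real x.
So the two sides agree for every real x for which both sides are defined.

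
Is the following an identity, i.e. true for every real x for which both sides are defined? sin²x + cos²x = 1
Claim: sin²x + cos²x = 1.
Reasoning: The point (cos x, sin x) lies on the unit circle X² + Y² = 1, so cos²x + sin²x = 1 for every real x.
So the two sides agree for every real x for which both sides are defined.

Conclusion: Yes, this is an identity.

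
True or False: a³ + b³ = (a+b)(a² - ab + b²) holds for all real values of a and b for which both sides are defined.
Claim: a³ + b³ = (a+b)(a² - ab + b²).
Reasoning: Expand the right side: (a+b)(a² - ab + b²) = a³ - a²b + ab² + a²b - ab² + b³ = a³ + b³ (the middle terms cancel in pairs).
So the two sides agree for all real values of a and b for which both sides are defined.

Conclusion: True.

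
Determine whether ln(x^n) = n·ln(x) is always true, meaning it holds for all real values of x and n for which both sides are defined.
Claim: ln(x^n) = n·ln(x).
Reasoning: The right side requires x > 0. For x > 0, x^n = (e^(ln x))^n = e^(n·ln x), so taking ln of both sides gives ln(x^n) = n·ln(x).
So the two sides agree for all real values of x and n for which both sides are defined.

Conclusion: Yes, this is an identity.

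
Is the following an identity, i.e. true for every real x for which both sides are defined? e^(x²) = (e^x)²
Claim: e^(x²) = (e^x)².
Test a specific point where both sides are defined: x = 1.
LHS = e^(x²) ≈ 2.7183
RHS = (e^x)² ≈ 7.3891
Since 2.7183 ≠ 7.3891, the equation fails at this point, so it cannot hold for every real x for which both sides are defined.
(e^x)² = e^(2x), and 2x ≠ x² in general.

Conclusion: No, this is NOT an identity.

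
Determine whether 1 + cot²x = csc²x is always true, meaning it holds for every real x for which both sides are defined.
Yes, this is an identity.

Claim: 1 + cot²x = csc²x.
Reasoning: Start from sin²x + cos²x = 1 and divide every term by sin²x (allowed wherever cot x and csc x are defined): 1 + cot²x = 1/sin²x = csc²x.
So the two sides agree for every real x for which both sides are defined.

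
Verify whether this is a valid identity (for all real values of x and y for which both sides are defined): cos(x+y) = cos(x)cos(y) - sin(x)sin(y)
Yes, this is an identity.

Claim: cos(x+y) = cos(x)cos(y) - sin(x)sin(y).
Reasoning: By Euler's formula e^(i(x+y)) = e^(ix)·e^(iy) = (cos x + i·sin x)(cos y + i·sin y). The real part of the left side is cos(x+y); the real part of the product is cos(x)cos(y) - sin(x)sin(y) (since i·i = -1).
So the two sides agree for all real values of x and y for which both sides are defined.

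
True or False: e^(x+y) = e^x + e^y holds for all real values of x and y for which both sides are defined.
Claim: e^(x+y) = e^x + e^y.
Test a specific point where both sides are defined: x = -2, y = 1/2.
LHS = e^(x+y) ≈ 0.2231
RHS = e^x + e^y ≈ 1.7841
Since 0.2231 ≠ 1.7841, the equation fails at this point, so it cannot hold for all real values of x and y for which both sides are defined.
The correct rule is e^(x+y) = e^x · e^y (a product, not a sum).

Conclusion: False.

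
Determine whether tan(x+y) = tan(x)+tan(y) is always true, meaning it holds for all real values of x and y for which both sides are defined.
No, this is NOT an identity.

Claim: tan(x+y) = tan(x)+tan(y).
Test a specific point where both sides are defined: x = π/4, y = π/3.
LHS = tan(x+y) ≈ -3.7321
RHS = tan(x)+tan(y) ≈ 2.7321
Since -3.7321 ≠ 2.7321, the equation fails at this point, so it cannot hold for all real values of x and y for which both sides are defined.
The correct formula is tan(x+y) = (tan(x) + tan(y))/(1 - tan(x)tan(y)).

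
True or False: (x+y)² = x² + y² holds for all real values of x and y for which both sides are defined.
Claim: (x+y)² = x² + y².
Test a specific point where both sides are defined: x = -2, y = 2.
LHS = (x+y)² ≈ 0.0000
RHS = x² + y² ≈ 8.0000
Since 0.0000 ≠ 8.0000, the equation fails at this point, so it cannot hold for all real values of x and y for which both sides are defined.
The correct expansion is (x+y)² = x² + 2xy + y²; the cross term 2xy is missing.

Conclusion: False.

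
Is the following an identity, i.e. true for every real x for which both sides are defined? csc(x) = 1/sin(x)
Claim: csc(x) = 1/sin(x).
Reasoning: csc(x) is by definition the reciprocal of sin(x), wherever sin(x) ≠ 0.
So the two sides agree for every real x for which both sides are defined.

Conclusion: Yes, this is an identity.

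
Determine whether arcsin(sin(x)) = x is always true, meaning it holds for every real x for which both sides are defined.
No, this is NOT an identity.

Claim: arcsin(sin(x)) = x.
Test a specific point where both sides are defined: x = 2π/3.
LHS = arcsin(sin(x)) ≈ 1.0472
RHS = x ≈ 2.0944
Since 1.0472 ≠ 2.0944, the equation fails at this point, so it cannot hold for every real x for which both sides are defined.
arcsin only returns values in [-π/2, π/2], so arcsin(sin(x)) = x holds only for x in that interval, not for all real x.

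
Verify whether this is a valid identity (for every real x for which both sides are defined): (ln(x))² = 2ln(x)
No, this is NOT an identity.

Claim: (ln(x))² = 2ln(x).
Test a specific point where both sides are defined: x = 2.
LHS = (ln(x))² ≈ 0.4805
RHS = 2ln(x) ≈ 1.3863
Since 0.4805 ≠ 1.3863, the equation fails at this point, so it cannot hold for every real x for which both sides are defined.
2ln(x) equals ln(x²), which is not the same as (ln x)².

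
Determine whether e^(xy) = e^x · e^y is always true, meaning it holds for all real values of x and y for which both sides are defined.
No, this is NOT an identity.

Claim: e^(xy) = e^x · e^y.
Test a specific point where both sides are defined: x = 3/2, y = -3.
LHS = e^(xy) ≈ 0.0111
RHS = e^x · e^y ≈ 0.2231
Since 0.0111 ≠ 0.2231, the equation fails at this point, so it cannot hold for all real values of x and y for which both sides are defined.
e^x · e^y = e^(x+y), not e^(xy).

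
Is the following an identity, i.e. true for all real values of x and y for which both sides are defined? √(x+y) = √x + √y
Claim: √(x+y) = √x + √y.
Test a specific point where both sides are defined: x = 1/2, y = 5.
LHS = √(x+y) ≈ 2.3452
RHS = √x + √y ≈ 2.9432
Since 2.3452 ≠ 2.9432, the equation fails at this point, so it cannot hold for all real values of x and y for which both sides are defined.
Squaring the right side gives x + 2√(xy) + y, not x + y.

Conclusion: No, this is NOT an identity.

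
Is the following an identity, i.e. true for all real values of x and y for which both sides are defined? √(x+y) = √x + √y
No, this is NOT an identity.

Claim: √(x+y) = √x + √y.
Test a specific point where both sides are defined: x = 4, y = 1.
LHS = √(x+y) ≈ 2.2361
RHS = √x + √y ≈ 3.0000
Since 2.2361 ≠ 3.0000, the equation fails at this point, so it cannot hold for all real values of x and y for which both sides are defined.
Squaring the right side gives x + 2√(xy) + y, not x + y.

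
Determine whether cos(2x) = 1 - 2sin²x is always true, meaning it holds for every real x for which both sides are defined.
Claim: cos(2x) = 1 - 2sin²x.
Reasoning: cos(2x) = cos²x - sin²x. Replace cos²x by 1 - sin²x: (1 - sin²x) - sin²x = 1 - 2sin²x.
So the two sides agree for every real x for which both sides are defined.

Conclusion: Yes, this is an identity.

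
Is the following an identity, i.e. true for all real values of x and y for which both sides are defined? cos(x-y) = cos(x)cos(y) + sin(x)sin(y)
Claim: cos(x-y) = cos(x)cos(y) + sin(x)sin(y).
Reasoning: Replace y by -y in cos(x+y) = cos(x)cos(y) - sin(x)sin(y) and use cos(-y) = cos(y), sin(-y) = -sin(y): cos(x-y) = cos(x)cos(y) + sin(x)sin(y).
So the two sides agree for all real values of x and y for which both sides are defined.

Conclusion: Yes, this is an identity.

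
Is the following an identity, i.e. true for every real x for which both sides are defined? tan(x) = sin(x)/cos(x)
Claim: tan(x) = sin(x)/cos(x).
Reasoning: For an angle x whose terminal point on the unit circle is (cos x, sin x), tan(x) is defined as the ratio (second coordinate)/(first coordinate) = sin(x)/cos(x), wherever cos(x) ≠ 0.
So the two sides agree for every real x for which both sides are defined.

Conclusion: Yes, this is an identity.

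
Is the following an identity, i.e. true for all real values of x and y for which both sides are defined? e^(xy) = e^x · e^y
No, this is NOT an identity.

Claim: e^(xy) = e^x · e^y.
Test a specific point where both sides are defined: x = 1/2, y = -2.
LHS = e^(xy) ≈ 0.3679
RHS = e^x · e^y ≈ 0.2231
Since 0.3679 ≠ 0.2231, the equation fails at this point, so it cannot hold for all real values of x and y for which both sides are defined.
e^x · e^y = e^(x+y), not e^(xy).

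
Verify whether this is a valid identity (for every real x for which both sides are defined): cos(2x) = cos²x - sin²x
Yes, this is an identity.

Claim: cos(2x) = cos²x - sin²x.
Reasoning: Put y = x in the addition formula cos(x+y) = cos(x)cos(y) - sin(x)sin(y): cos(2x) = cos²x - sin²x.
So the two sides agree for every real x for which both sides are defined.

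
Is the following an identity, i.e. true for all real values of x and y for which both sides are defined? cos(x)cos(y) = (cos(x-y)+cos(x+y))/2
Yes, this is an identity.

Claim: cos(x)cos(y) = (cos(x-y)+cos(x+y))/2.
Reasoning: cos(x-y) = cos(x)cos(y) + sin(x)sin(y) and cos(x+y) = cos(x)cos(y) - sin(x)sin(y). Adding, cos(x-y) + cos(x+y) = 2cos(x)cos(y); divide by 2.
So the two sides agree for all real values of x and y for which both sides are defined.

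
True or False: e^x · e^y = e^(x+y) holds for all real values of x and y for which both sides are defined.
True.

Claim: e^x · e^y = e^(x+y).
Reasoning: This is the law of exponents for a common base: multiplying powers adds exponents. E.g. from the series, (Σ x^j/j!)(Σ y^k/k!) = Σ_m (Σ_{j+k=m} x^j y^k/(j!k!)) = Σ_m (x+y)^m/m! by the binomial theorem.
So the two sides agree for all real values of x and y for which both sides are defined.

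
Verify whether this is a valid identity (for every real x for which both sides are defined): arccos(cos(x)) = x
No, this is NOT an identity.

Claim: arccos(cos(x)) = x.
Test a specific point where both sides are defined: x = -π/4.
LHS = arccos(cos(x)) ≈ 0.7854
RHS = x ≈ -0.7854
Since 0.7854 ≠ -0.7854, the equation fails at this point, so it cannot hold for every real x for which both sides are defined.
arccos only returns values in [0, π], so arccos(cos(x)) = x holds only for x in that interval, not for all real x.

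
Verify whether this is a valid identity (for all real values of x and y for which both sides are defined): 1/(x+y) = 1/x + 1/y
No, this is NOT an identity.

Claim: 1/(x+y) = 1/x + 1/y.
Test a specific point where both sides are defined: x = 1, y = 3.
LHS = 1/(x+y) ≈ 0.2500
RHS = 1/x + 1/y ≈ 1.3333
Since 0.2500 ≠ 1.3333, the equation fails at this point, so it cannot hold for all real values of x and y for which both sides are defined.
1/x + 1/y = (x+y)/(xy), which is not 1/(x+y).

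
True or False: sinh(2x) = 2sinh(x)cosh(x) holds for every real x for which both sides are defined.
Claim: sinh(2x) = 2sinh(x)cosh(x).
Reasoning: 2sinh(x)cosh(x) = 2 · (e^x - e^-x)/2 · (e^x + e^-x)/2 = (e^(2x) - e^(-2x))/2 = sinh(2x).
So the two sides agree for every real x for which both sides are defined.

Conclusion: True.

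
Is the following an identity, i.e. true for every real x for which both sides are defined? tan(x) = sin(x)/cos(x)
Claim: tan(x) = sin(x)/cos(x).
Reasoning: For an angle x whose terminal point on the unit circle is (cos x, sin x), tan(x) is defined as the ratio (second coordinate)/(first coordinate) = sin(x)/cos(x), wherever cos(x) ≠ 0.
So the two sides agree for every real x for which both sides are defined.

Conclusion: Yes, this is an identity.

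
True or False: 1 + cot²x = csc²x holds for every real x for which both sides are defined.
True.

Claim: 1 + cot²x = csc²x.
Reasoning: Start from sin²x + cos²x = 1 and divide every term by sin²x (allowed wherever cot x and csc x are defined): 1 + cot²x = 1/sin²x = csc²x.
So the two sides agree for every real x for which both sides are defined.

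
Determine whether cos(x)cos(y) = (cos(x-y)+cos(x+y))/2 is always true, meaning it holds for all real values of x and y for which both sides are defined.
Yes, this is an identity.

Claim: cos(x)cos(y) = (cos(x-y)+cos(x+y))/2.
Reasoning: cos(x-y) = cos(x)cos(y) + sin(x)sin(y) and cos(x+y) = cos(x)cos(y) - sin(x)sin(y). Adding, cos(x-y) + cos(x+y) = 2cos(x)cos(y); divide by 2.
So the two sides agree for all real values of x and y for which both sides are defined.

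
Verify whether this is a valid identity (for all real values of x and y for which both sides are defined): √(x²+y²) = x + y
Claim: √(x²+y²) = x + y.
Test a specific point where both sides are defined: x = 4, y = 2.
LHS = √(x²+y²) ≈ 4.4721
RHS = x + y ≈ 6.0000
Since 4.4721 ≠ 6.0000, the equation fails at this point, so it cannot hold for all real values of x and y for which both sides are defined.
(x+y)² = x² + 2xy + y², not x² + y², so the square root does not split this way.

Conclusion: No, this is NOT an identity.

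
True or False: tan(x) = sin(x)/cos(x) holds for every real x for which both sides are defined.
Claim: tan(x) = sin(x)/cos(x).
Reasoning: For an angle x whose terminal point on the unit circle is (cos x, sin x), tan(x) is defined as the ratio (second coordinate)/(first coordinate) = sin(x)/cos(x), wherever cos(x) ≠ 0.
So the two sides agree for every real x for which both sides are defined.

Conclusion: True.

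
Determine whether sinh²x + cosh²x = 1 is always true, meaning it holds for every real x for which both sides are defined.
Claim: sinh²x + cosh²x = 1.
Test a specific point where both sides are defined: x = 1.
LHS = sinh²x + cosh²x ≈ 3.7622
RHS = 1 ≈ 1.0000
Since 3.7622 ≠ 1.0000, the equation fails at this point, so it cannot hold for every real x for which both sides are defined.
The correct hyperbolic identity is cosh²x - sinh²x = 1 (a difference); the sum sinh²x + cosh²x equals cosh(2x).

Conclusion: No, this is NOT an identity.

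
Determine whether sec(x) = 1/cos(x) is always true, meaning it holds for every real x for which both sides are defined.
Claim: sec(x) = 1/cos(x).
Reasoning: sec(x) is by definition the reciprocal of cos(x), wherever cos(x) ≠ 0.
So the two sides agree for every real x for which both sides are defined.

Conclusion: Yes, this is an identity.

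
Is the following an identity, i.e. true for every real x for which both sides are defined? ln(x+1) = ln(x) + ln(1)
Claim: ln(x+1) = ln(x) + ln(1).
Test a specific point where both sides are defined: x = 4.
LHS = ln(x+1) ≈ 1.6094
RHS = ln(x) + ln(1) ≈ 1.3863
Since 1.6094 ≠ 1.3863, the equation fails at this point, so it cannot hold for every real x for which both sides are defined.
ln(1) = 0, so the right side is just ln(x), which differs from ln(x+1).

Conclusion: No, this is NOT an identity.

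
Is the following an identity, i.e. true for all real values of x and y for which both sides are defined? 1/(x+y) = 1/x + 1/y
Claim: 1/(x+y) = 1/x + 1/y.
Test a specific point where both sides are defined: x = -1, y = -1.
LHS = 1/(x+y) ≈ -0.5000
RHS = 1/x + 1/y ≈ -2.0000
Since -0.5000 ≠ -2.0000, the equation fails at this point, so it cannot hold for all real values of x and y for which both sides are defined.
1/x + 1/y = (x+y)/(xy), which is not 1/(x+y).

Conclusion: No, this is NOT an identity.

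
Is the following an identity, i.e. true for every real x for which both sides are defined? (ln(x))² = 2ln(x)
Claim: (ln(x))² = 2ln(x).
Test a specific point where both sides are defined: x = 2.
LHS = (ln(x))² ≈ 0.4805
RHS = 2ln(x) ≈ 1.3863
Since 0.4805 ≠ 1.3863, the equation fails at this point, so it cannot hold for every real x for which both sides are defined.
2ln(x) equals ln(x²), which is not the same as (ln x)².

Conclusion: No, this is NOT an identity.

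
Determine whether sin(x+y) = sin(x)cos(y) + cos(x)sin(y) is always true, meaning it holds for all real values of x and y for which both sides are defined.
Yes, this is an identity.

Claim: sin(x+y) = sin(x)cos(y) + cos(x)sin(y).
Reasoning: By Euler's formula e^(i(x+y)) = e^(ix)·e^(iy) = (cos x + i·sin x)(cos y + i·sin y). The imaginary part of the left side is sin(x+y); the imaginary part of the product is sin(x)cos(y) + cos(x)sin(y).
So the two sides agree for all real values of x and y for which both sides are defined.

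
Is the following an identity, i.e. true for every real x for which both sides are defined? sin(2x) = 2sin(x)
No, this is NOT an identity.

Claim: sin(2x) = 2sin(x).
Test a specific point where both sides are defined: x = 3π/4.
LHS = sin(2x) ≈ -1.0000
RHS = 2sin(x) ≈ 1.4142
Since -1.0000 ≠ 1.4142, the equation fails at this point, so it cannot hold for every real x for which both sides are defined.
The correct double-angle formula is sin(2x) = 2sin(x)cos(x).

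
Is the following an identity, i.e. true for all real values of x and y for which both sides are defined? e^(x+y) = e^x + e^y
Claim: e^(x+y) = e^x + e^y.
Test a specific point where both sides are defined: x = -3, y = 5.
LHS = e^(x+y) ≈ 7.3891
RHS = e^x + e^y ≈ 148.4629
Since 7.3891 ≠ 148.4629, the equation fails at this point, so it cannot hold for all real values of x and y for which both sides are defined.
The correct rule is e^(x+y) = e^x · e^y (a product, not a sum).

Conclusion: No, this is NOT an identity.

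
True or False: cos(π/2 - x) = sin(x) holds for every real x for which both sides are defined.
Claim: cos(π/2 - x) = sin(x).
Reasoning: Use cos(u - v) = cos(u)cos(v) + sin(u)sin(v) with u = π/2, v = x: cos(π/2)cos(x) + sin(π/2)sin(x) = 0·cos(x) + 1·sin(x) = sin(x).
So the two sides agree for every real x for which both sides are defined.

Conclusion: True.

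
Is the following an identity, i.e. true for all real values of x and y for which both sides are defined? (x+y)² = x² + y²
No, this is NOT an identity.

Claim: (x+y)² = x² + y².
Test a specific point where both sides are defined: x = 2, y = 1.
LHS = (x+y)² ≈ 9.0000
RHS = x² + y² ≈ 5.0000
Since 9.0000 ≠ 5.0000, the equation fails at this point, so it cannot hold for all real values of x and y for which both sides are defined.
The correct expansion is (x+y)² = x² + 2xy + y²; the cross term 2xy is missing.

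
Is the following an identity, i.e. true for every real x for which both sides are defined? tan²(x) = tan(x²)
No, this is NOT an identity.

Claim: tan²(x) = tan(x²).
Test a specific point where both sides are defined: x = π/3.
LHS = tan²(x) ≈ 3.0000
RHS = tan(x²) ≈ 1.9485
Since 3.0000 ≠ 1.9485, the equation fails at this point, so it cannot hold for every real x for which both sides are defined.
tan²(x) means (tan x)², squaring the output; tan(x²) squares the input. These are different functions.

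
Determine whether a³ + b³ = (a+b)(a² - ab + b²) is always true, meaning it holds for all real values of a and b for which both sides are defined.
Claim: a³ + b³ = (a+b)(a² - ab + b²).
Reasoning: Expand the right side: (a+b)(a² - ab + b²) = a³ - a²b + ab² + a²b - ab² + b³ = a³ + b³ (the middle terms cancel in pairs).
So the two sides agree for all real values of a and b for which both sides are defined.

Conclusion: Yes, this is an identity.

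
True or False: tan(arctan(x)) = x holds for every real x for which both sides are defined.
True.

Claim: tan(arctan(x)) = x.
Reasoning: For every real x, arctan(x) is by definition the angle in (-π/2, π/2) whose tangent equals x. Taking the tangent of that angle returns x.
So the two sides agree for every real x for which both sides are defined.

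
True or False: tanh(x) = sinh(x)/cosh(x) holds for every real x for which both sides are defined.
True.

Claim: tanh(x) = sinh(x)/cosh(x).
Reasoning: tanh(x) is defined as sinh(x)/cosh(x) = (e^x - e^-x)/(e^x + e^-x); cosh(x) ≥ 1 is never zero, so this holds for every real x.
So the two sides agree for every real x for which both sides are defined.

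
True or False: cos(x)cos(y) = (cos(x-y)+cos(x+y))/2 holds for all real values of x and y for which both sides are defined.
Claim: cos(x)cos(y) = (cos(x-y)+cos(x+y))/2.
Reasoning: cos(x-y) = cos(x)cos(y) + sin(x)sin(y) and cos(x+y) = cos(x)cos(y) - sin(x)sin(y). Adding, cos(x-y) + cos(x+y) = 2cos(x)cos(y); divide by 2.
So the two sides agree for all real values of x and y for which both sides are defined.

Conclusion: True.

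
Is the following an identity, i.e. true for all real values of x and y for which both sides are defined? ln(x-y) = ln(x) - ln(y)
Claim: ln(x-y) = ln(x) - ln(y).
Test a specific point where both sides are defined: x = 3/2, y = 1/2.
LHS = ln(x-y) ≈ 0.0000
RHS = ln(x) - ln(y) ≈ 1.0986
Since 0.0000 ≠ 1.0986, the equation fails at this point, so it cannot hold for all real values of x and y for which both sides are defined.
ln(x) - ln(y) = ln(x/y), not ln(x-y).

Conclusion: No, this is NOT an identity.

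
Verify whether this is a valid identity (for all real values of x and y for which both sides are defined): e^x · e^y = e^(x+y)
Claim: e^x · e^y = e^(x+y).
Reasoning: This is the law of exponents for a common base: multiplying powers adds exponents. E.g. from the series, (Σ x^j/j!)(Σ y^k/k!) = Σ_m (Σ_{j+k=m} x^j y^k/(j!k!)) = Σ_m (x+y)^m/m! by the binomial theorem.
So the two sides agree for all real values of x and y for which both sides are defined.

Conclusion: Yes, this is an identity.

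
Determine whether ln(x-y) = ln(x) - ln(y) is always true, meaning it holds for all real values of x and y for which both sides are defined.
No, this is NOT an identity.

Claim: ln(x-y) = ln(x) - ln(y).
Test a specific point where both sides are defined: x = 1, y = 1/2.
LHS = ln(x-y) ≈ -0.6931
RHS = ln(x) - ln(y) ≈ 0.6931
Since -0.6931 ≠ 0.6931, the equation fails at this point, so it cannot hold for all real values of x and y for which both sides are defined.
ln(x) - ln(y) = ln(x/y), not ln(x-y).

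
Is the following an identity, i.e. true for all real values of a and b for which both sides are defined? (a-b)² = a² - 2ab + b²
Claim: (a-b)² = a² - 2ab + b².
Reasoning: Expand: (a-b)² = (a-b)(a-b) = a·a - a·b - b·a + b·b = a² - 2ab + b².
So the two sides agree for all real values of a and b for which both sides are defined.

Conclusion: Yes, this is an identity.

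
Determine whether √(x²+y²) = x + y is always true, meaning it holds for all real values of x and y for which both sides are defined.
No, this is NOT an identity.

Claim: √(x²+y²) = x + y.
Test a specific point where both sides are defined: x = 3, y = 3.
LHS = √(x²+y²) ≈ 4.2426
RHS = x + y ≈ 6.0000
Since 4.2426 ≠ 6.0000, the equation fails at this point, so it cannot hold for all real values of x and y for which both sides are defined.
(x+y)² = x² + 2xy + y², not x² + y², so the square root does not split this way.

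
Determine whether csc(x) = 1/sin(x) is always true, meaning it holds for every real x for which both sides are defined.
Yes, this is an identity.

Claim: csc(x) = 1/sin(x).
Reasoning: csc(x) is by definition the reciprocal of sin(x), wherever sin(x) ≠ 0.
So the two sides agree for every real x for which both sides are defined.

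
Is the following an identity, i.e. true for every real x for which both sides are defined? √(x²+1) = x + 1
No, this is NOT an identity.

Claim: √(x²+1) = x + 1.
Test a specific point where both sides are defined: x = 1.
LHS = √(x²+1) ≈ 1.4142
RHS = x + 1 ≈ 2.0000
Since 1.4142 ≠ 2.0000, the equation fails at this point, so it cannot hold for every real x for which both sides are defined.
(x+1)² = x² + 2x + 1 ≠ x² + 1 unless x = 0.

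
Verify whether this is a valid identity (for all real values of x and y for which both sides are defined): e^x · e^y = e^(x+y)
Yes, this is an identity.

Claim: e^x · e^y = e^(x+y).
Reasoning: This is the law of exponents for a common base: multiplying powers adds exponents. E.g. from the series, (Σ x^j/j!)(Σ y^k/k!) = Σ_m (Σ_{j+k=m} x^j y^k/(j!k!)) = Σ_m (x+y)^m/m! by the binomial theorem.
So the two sides agree for all real values of x and y for which both sides are defined.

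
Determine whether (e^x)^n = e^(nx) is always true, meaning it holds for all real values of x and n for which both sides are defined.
Yes, this is an identity.

Claim: (e^x)^n = e^(nx).
Reasoning: e^x is a positive real number, and for a positive base B and real exponent n, B^n = e^(n·ln B). With B = e^x, ln B = x, so (e^x)^n = e^(n·x).
So the two sides agree for all real values of x and n for which both sides are defined.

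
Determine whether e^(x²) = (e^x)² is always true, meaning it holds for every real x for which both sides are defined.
Claim: e^(x²) = (e^x)².
Test a specific point where both sides are defined: x = 1.
LHS = e^(x²) ≈ 2.7183
RHS = (e^x)² ≈ 7.3891
Since 2.7183 ≠ 7.3891, the equation fails at this point, so it cannot hold for every real x for which both sides are defined.
(e^x)² = e^(2x), and 2x ≠ x² in general.

Conclusion: No, this is NOT an identity.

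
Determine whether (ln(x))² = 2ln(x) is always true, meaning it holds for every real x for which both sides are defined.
Claim: (ln(x))² = 2ln(x).
Test a specific point where both sides are defined: x = 5.
LHS = (ln(x))² ≈ 2.5903
RHS = 2ln(x) ≈ 3.2189
Since 2.5903 ≠ 3.2189, the equation fails at this point, so it cannot hold for every real x for which both sides are defined.
2ln(x) equals ln(x²), which is not the same as (ln x)².

Conclusion: No, this is NOT an identity.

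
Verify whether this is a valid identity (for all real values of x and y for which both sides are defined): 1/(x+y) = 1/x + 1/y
Claim: 1/(x+y) = 1/x + 1/y.
Test a specific point where both sides are defined: x = 4, y = 4.
LHS = 1/(x+y) ≈ 0.1250
RHS = 1/x + 1/y ≈ 0.5000
Since 0.1250 ≠ 0.5000, the equation fails at this point, so it cannot hold for all real values of x and y for which both sides are defined.
1/x + 1/y = (x+y)/(xy), which is not 1/(x+y).

Conclusion: No, this is NOT an identity.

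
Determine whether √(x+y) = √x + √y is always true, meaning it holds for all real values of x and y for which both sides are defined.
No, this is NOT an identity.

Claim: √(x+y) = √x + √y.
Test a specific point where both sides are defined: x = 4, y = 5.
LHS = √(x+y) ≈ 3.0000
RHS = √x + √y ≈ 4.2361
Since 3.0000 ≠ 4.2361, the equation fails at this point, so it cannot hold for all real values of x and y for which both sides are defined.
Squaring the right side gives x + 2√(xy) + y, not x + y.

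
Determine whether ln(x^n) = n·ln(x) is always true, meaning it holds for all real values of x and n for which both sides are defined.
Yes, this is an identity.

Claim: ln(x^n) = n·ln(x).
Reasoning: The right side requires x > 0. For x > 0, x^n = (e^(ln x))^n = e^(n·ln x), so taking ln of both sides gives ln(x^n) = n·ln(x).
So the two sides agree for all real values of x and n for which both sides are defined.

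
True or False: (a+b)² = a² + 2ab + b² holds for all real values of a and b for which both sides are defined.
True.

Claim: (a+b)² = a² + 2ab + b².
Reasoning: Expand: (a+b)² = (a+b)(a+b) = a·a + a·b + b·a + b·b = a² + 2ab + b².
So the two sides agree for all real values of a and b for which both sides are defined.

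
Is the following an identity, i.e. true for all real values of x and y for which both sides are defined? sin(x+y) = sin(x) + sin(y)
No, this is NOT an identity.

Claim: sin(x+y) = sin(x) + sin(y).
Test a specific point where both sides are defined: x = π/3, y = 3π/4.
LHS = sin(x+y) ≈ -0.2588
RHS = sin(x) + sin(y) ≈ 1.5731
Since -0.2588 ≠ 1.5731, the equation fails at this point, so it cannot hold for all real values of x and y for which both sides are defined.
The correct expansion is sin(x+y) = sin(x)cos(y) + cos(x)sin(y); sine is not additive.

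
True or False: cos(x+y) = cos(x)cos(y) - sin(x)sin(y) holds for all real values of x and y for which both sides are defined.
Claim: cos(x+y) = cos(x)cos(y) - sin(x)sin(y).
Reasoning: By Euler's formula e^(i(x+y)) = e^(ix)·e^(iy) = (cos x + i·sin x)(cos y + i·sin y). The real part of the left side is cos(x+y); the real part of the product is cos(x)cos(y) - sin(x)sin(y) (since i·i = -1).
So the two sides agree for all real values of x and y for which both sides are defined.

Conclusion: True.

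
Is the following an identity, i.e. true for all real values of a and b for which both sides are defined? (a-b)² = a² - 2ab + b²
Claim: (a-b)² = a² - 2ab + b².
Reasoning: Expand: (a-b)² = (a-b)(a-b) = a·a - a·b - b·a + b·b = a² - 2ab + b².
So the two sides agree for all real values of a and b for which both sides are defined.

Conclusion: Yes, this is an identity.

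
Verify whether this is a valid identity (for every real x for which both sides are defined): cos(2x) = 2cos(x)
No, this is NOT an identity.

Claim: cos(2x) = 2cos(x).
Test a specific point where both sides are defined: x = π/2.
LHS = cos(2x) ≈ -1.0000
RHS = 2cos(x) ≈ 0.0000
Since -1.0000 ≠ 0.0000, the equation fails at this point, so it cannot hold for every real x for which both sides are defined.
The correct double-angle formula is cos(2x) = cos²x - sin²x.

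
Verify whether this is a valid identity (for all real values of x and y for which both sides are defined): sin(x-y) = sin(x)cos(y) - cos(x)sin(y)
Yes, this is an identity.

Claim: sin(x-y) = sin(x)cos(y) - cos(x)sin(y).
Reasoning: Replace y by -y in sin(x+y) = sin(x)cos(y) + cos(x)sin(y) and use cos(-y) = cos(y), sin(-y) = -sin(y): sin(x-y) = sin(x)cos(y) - cos(x)sin(y).
So the two sides agree for all real values of x and y for which both sides are defined.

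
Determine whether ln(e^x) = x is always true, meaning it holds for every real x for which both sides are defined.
Yes, this is an identity.

Claim: ln(e^x) = x.
Reasoning: ln is the inverse of the exponential: ln(e^x) asks for the exponent p with e^p = e^x, and since e^p is one-to-one that exponent is p = x.
So the two sides agree for every real x for which both sides are defined.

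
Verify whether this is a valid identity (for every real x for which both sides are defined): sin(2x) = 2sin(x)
Claim: sin(2x) = 2sin(x).
Test a specific point where both sides are defined: x = -π/6.
LHS = sin(2x) ≈ -0.8660
RHS = 2sin(x) ≈ -1.0000
Since -0.8660 ≠ -1.0000, the equation fails at this point, so it cannot hold for every real x for which both sides are defined.
The correct double-angle formula is sin(2x) = 2sin(x)cos(x).

Conclusion: No, this is NOT an identity.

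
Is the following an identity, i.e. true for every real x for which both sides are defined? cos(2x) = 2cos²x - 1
Claim: cos(2x) = 2cos²x - 1.
Reasoning: cos(2x) = cos²x - sin²x. Replace sin²x by 1 - cos²x: cos²x - (1 - cos²x) = 2cos²x - 1.
So the two sides agree for every real x for which both sides are defined.

Conclusion: Yes, this is an identity.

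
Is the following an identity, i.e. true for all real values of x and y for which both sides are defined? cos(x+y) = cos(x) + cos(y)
Claim: cos(x+y) = cos(x) + cos(y).
Test a specific point where both sides are defined: x = -π/4, y = π.
LHS = cos(x+y) ≈ -0.7071
RHS = cos(x) + cos(y) ≈ -0.2929
Since -0.7071 ≠ -0.2929, the equation fails at this point, so it cannot hold for all real values of x and y for which both sides are defined.
The correct expansion is cos(x+y) = cos(x)cos(y) - sin(x)sin(y); cosine is not additive.

Conclusion: No, this is NOT an identity.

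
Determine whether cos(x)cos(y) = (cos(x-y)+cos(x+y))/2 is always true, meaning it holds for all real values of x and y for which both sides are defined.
Claim: cos(x)cos(y) = (cos(x-y)+cos(x+y))/2.
Reasoning: cos(x-y) = cos(x)cos(y) + sin(x)sin(y) and cos(x+y) = cos(x)cos(y) - sin(x)sin(y). Adding, cos(x-y) + cos(x+y) = 2cos(x)cos(y); divide by 2.
So the two sides agree for all real values of x and y for which both sides are defined.

Conclusion: Yes, this is an identity.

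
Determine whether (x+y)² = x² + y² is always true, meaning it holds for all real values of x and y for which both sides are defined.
Claim: (x+y)² = x² + y².
Test a specific point where both sides are defined: x = 3, y = 3/2.
LHS = (x+y)² ≈ 20.2500
RHS = x² + y² ≈ 11.2500
Since 20.2500 ≠ 11.2500, the equation fails at this point, so it cannot hold for all real values of x and y for which both sides are defined.
The correct expansion is (x+y)² = x² + 2xy + y²; the cross term 2xy is missing.

Conclusion: No, this is NOT an identity.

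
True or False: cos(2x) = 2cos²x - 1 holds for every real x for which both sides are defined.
True.

Claim: cos(2x) = 2cos²x - 1.
Reasoning: cos(2x) = cos²x - sin²x. Replace sin²x by 1 - cos²x: cos²x - (1 - cos²x) = 2cos²x - 1.
So the two sides agree for every real x for which both sides are defined.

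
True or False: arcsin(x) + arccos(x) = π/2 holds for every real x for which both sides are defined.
Claim: arcsin(x) + arccos(x) = π/2.
Reasoning: Both sides are defined for -1 ≤ x ≤ 1. Let θ = arcsin(x), so sin θ = x and θ ∈ [-π/2, π/2]. Then cos(π/2 - θ) = sin θ = x and π/2 - θ ∈ [0, π], which is exactly the range of arccos, so arccos(x) = π/2 - θ. Adding: arcsin(x) + arccos(x) = θ + (π/2 - θ) = π/2.
So the two sides agree for every real x for which both sides are defined.

Conclusion: True.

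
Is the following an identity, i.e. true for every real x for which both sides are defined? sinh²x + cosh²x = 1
Claim: sinh²x + cosh²x = 1.
Test a specific point where both sides are defined: x = 3/2.
LHS = sinh²x + cosh²x ≈ 10.0677
RHS = 1 ≈ 1.0000
Since 10.0677 ≠ 1.0000, the equation fails at this point, so it cannot hold for every real x for which both sides are defined.
The correct hyperbolic identity is cosh²x - sinh²x = 1 (a difference); the sum sinh²x + cosh²x equals cosh(2x).

Conclusion: No, this is NOT an identity.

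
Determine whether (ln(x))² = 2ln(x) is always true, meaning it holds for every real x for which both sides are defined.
Claim: (ln(x))² = 2ln(x).
Test a specific point where both sides are defined: x = 3.
LHS = (ln(x))² ≈ 1.2069
RHS = 2ln(x) ≈ 2.1972
Since 1.2069 ≠ 2.1972, the equation fails at this point, so it cannot hold for every real x for which both sides are defined.
2ln(x) equals ln(x²), which is not the same as (ln x)².

Conclusion: No, this is NOT an identity.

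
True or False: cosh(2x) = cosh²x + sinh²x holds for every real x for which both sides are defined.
Claim: cosh(2x) = cosh²x + sinh²x.
Reasoning: cosh²x = (e^(2x) + 2 + e^(-2x))/4 and sinh²x = (e^(2x) - 2 + e^(-2x))/4. Adding gives (2e^(2x) + 2e^(-2x))/4 = (e^(2x) + e^(-2x))/2 = cosh(2x).
So the two sides agree for every real x for which both sides are defined.

Conclusion: True.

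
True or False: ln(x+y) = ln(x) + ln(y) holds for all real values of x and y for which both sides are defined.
Claim: ln(x+y) = ln(x) + ln(y).
Test a specific point where both sides are defined: x = 2, y = 1.
LHS = ln(x+y) ≈ 1.0986
RHS = ln(x) + ln(y) ≈ 0.6931
Since 1.0986 ≠ 0.6931, the equation fails at this point, so it cannot hold for all real values of x and y for which both sides are defined.
ln(x) + ln(y) = ln(xy), not ln(x+y).

Conclusion: False.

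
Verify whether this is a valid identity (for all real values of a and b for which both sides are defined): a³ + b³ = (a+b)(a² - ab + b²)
Yes, this is an identity.

Claim: a³ + b³ = (a+b)(a² - ab + b²).
Reasoning: Expand the right side: (a+b)(a² - ab + b²) = a³ - a²b + ab² + a²b - ab² + b³ = a³ + b³ (the middle terms cancel in pairs).
So the two sides agree for all real values of a and b for which both sides are defined.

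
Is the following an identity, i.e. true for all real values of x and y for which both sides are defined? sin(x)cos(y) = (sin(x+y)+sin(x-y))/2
Claim: sin(x)cos(y) = (sin(x+y)+sin(x-y))/2.
Reasoning: sin(x+y) = sin(x)cos(y) + cos(x)sin(y) and sin(x-y) = sin(x)cos(y) - cos(x)sin(y). Adding, sin(x+y) + sin(x-y) = 2sin(x)cos(y); divide by 2.
So the two sides agree for all real values of x and y for which both sides are defined.

Conclusion: Yes, this is an identity.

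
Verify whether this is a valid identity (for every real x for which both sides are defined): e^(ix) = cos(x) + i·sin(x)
Claim: e^(ix) = cos(x) + i·sin(x).
Reasoning: Euler's formula. Expand e^(ix) = Σ (ix)^k / k!. Since i² = -1, the even-k terms are Σ (-1)^m x^(2m)/(2m)! = cos(x) and the odd-k terms are i · Σ (-1)^m x^(2m+1)/(2m+1)! = i·sin(x).
So the two sides agree for every real x for which both sides are defined.

Conclusion: Yes, this is an identity.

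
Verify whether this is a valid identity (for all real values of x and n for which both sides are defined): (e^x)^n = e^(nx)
Yes, this is an identity.

Claim: (e^x)^n = e^(nx).
Reasoning: e^x is a positive real number, and for a positive base B and real exponent n, B^n = e^(n·ln B). With B = e^x, ln B = x, so (e^x)^n = e^(n·x).
So the two sides agree for all real values of x and n for which both sides are defined.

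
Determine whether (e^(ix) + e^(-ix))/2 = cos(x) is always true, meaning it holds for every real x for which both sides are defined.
Yes, this is an identity.

Claim: (e^(ix) + e^(-ix))/2 = cos(x).
Reasoning: By Euler's formula e^(ix) = cos(x) + i·sin(x) and e^(-ix) = cos(x) - i·sin(x). Adding cancels the sine terms: e^(ix) + e^(-ix) = 2cos(x); divide by 2.
So the two sides agree for every real x for which both sides are defined.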